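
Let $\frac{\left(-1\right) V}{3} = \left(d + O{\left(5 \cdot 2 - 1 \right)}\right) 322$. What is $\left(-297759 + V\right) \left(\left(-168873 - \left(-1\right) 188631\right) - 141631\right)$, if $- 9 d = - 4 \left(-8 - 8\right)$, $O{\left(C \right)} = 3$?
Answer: $\frac{107414352899}{3} \approx 3.5805 \cdot 10^{10}$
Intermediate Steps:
$d = - \frac{64}{9}$ ($d = - \frac{\left(-4\right) \left(-8 - 8\right)}{9} = - \frac{\left(-4\right) \left(-16\right)}{9} = \left(- \frac{1}{9}\right) 64 = - \frac{64}{9} \approx -7.1111$)
$V = \frac{11914}{3}$ ($V = - 3 \left(- \frac{64}{9} + 3\right) 322 = - 3 \left(\left(- \frac{37}{9}\right) 322\right) = \left(-3\right) \left(- \frac{11914}{9}\right) = \frac{11914}{3} \approx 3971.3$)
$\left(-297759 + V\right) \left(\left(-168873 - \left(-1\right) 188631\right) - 141631\right) = \left(-297759 + \frac{11914}{3}\right) \left(\left(-168873 - \left(-1\right) 188631\right) - 141631\right) = - \frac{881363 \left(\left(-168873 - -188631\right) - 141631\right)}{3} = - \frac{881363 \left(\left(-168873 + 188631\right) - 141631\right)}{3} = - \frac{881363 \left(19758 - 141631\right)}{3} = \left(- \frac{881363}{3}\right) \left(-121873\right) = \frac{107414352899}{3}$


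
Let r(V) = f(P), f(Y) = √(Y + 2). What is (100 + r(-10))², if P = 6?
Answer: 10008 + 400*√2 ≈ 10574.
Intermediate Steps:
f(Y) = √(2 + Y)
r(V) = 2*√2 (r(V) = √(2 + 6) = √8 = 2*√2)
(100 + r(-10))² = (100 + 2*√2)²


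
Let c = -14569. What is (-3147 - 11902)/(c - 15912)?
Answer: 15049/30481 ≈ 0.49372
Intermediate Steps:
(-3147 - 11902)/(c - 15912) = (-3147 - 11902)/(-14569 - 15912) = -15049/(-30481) = -15049*(-1/30481) = 15049/30481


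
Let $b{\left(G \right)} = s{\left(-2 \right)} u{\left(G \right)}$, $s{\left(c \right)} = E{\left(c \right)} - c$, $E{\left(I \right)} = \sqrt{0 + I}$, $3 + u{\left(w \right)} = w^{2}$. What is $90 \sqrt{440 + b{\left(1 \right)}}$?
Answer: $90 \sqrt{436 - 2 i \sqrt{2}} \approx 1879.3 - 6.0955 i$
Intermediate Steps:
$u{\left(w \right)} = -3 + w^{2}$
$E{\left(I \right)} = \sqrt{I}$
$s{\left(c \right)} = \sqrt{c} - c$
$b{\left(G \right)} = \left(-3 + G^{2}\right) \left(2 + i \sqrt{2}\right)$ ($b{\left(G \right)} = \left(\sqrt{-2} - -2\right) \left(-3 + G^{2}\right) = \left(i \sqrt{2} + 2\right) \left(-3 + G^{2}\right) = \left(2 + i \sqrt{2}\right) \left(-3 + G^{2}\right) = \left(-3 + G^{2}\right) \left(2 + i \sqrt{2}\right)$)
$90 \sqrt{440 + b{\left(1 \right)}} = 90 \sqrt{440 + \left(-3 + 1^{2}\right) \left(2 + i \sqrt{2}\right)} = 90 \sqrt{440 + \left(-3 + 1\right) \left(2 + i \sqrt{2}\right)} = 90 \sqrt{440 - 2 \left(2 + i \sqrt{2}\right)} = 90 \sqrt{440 - \left(4 + 2 i \sqrt{2}\right)} = 90 \sqrt{436 - 2 i \sqrt{2}}$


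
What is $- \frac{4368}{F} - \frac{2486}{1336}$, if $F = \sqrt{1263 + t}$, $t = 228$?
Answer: $- \frac{1243}{668} - \frac{208 \sqrt{1491}}{71} \approx -114.98$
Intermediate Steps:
$F = \sqrt{1491}$ ($F = \sqrt{1263 + 228} = \sqrt{1491} \approx 38.613$)
$- \frac{4368}{F} - \frac{2486}{1336} = - \frac{4368}{\sqrt{1491}} - \frac{2486}{1336} = - 4368 \frac{\sqrt{1491}}{1491} - \frac{1243}{668} = - \frac{208 \sqrt{1491}}{71} - \frac{1243}{668} = - \frac{1243}{668} - \frac{208 \sqrt{1491}}{71}$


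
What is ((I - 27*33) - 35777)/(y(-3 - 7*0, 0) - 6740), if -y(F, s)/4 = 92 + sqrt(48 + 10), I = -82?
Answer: 10884125/2105114 - 6125*sqrt(58)/2105114 ≈ 5.1482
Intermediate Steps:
y(F, s) = -368 - 4*sqrt(58) (y(F, s) = -4*(92 + sqrt(48 + 10)) = -4*(92 + sqrt(58)) = -368 - 4*sqrt(58))
((I - 27*33) - 35777)/(y(-3 - 7*0, 0) - 6740) = ((-82 - 27*33) - 35777)/((-368 - 4*sqrt(58)) - 6740) = ((-82 - 891) - 35777)/(-7108 - 4*sqrt(58)) = (-973 - 35777)/(-7108 - 4*sqrt(58)) = -36750/(-7108 - 4*sqrt(58))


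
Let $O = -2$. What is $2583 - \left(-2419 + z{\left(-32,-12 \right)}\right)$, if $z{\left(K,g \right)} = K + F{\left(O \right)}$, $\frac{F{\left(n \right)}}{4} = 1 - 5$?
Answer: $5050$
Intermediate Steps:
$F{\left(n \right)} = -16$ ($F{\left(n \right)} = 4 \left(1 - 5\right) = 4 \left(-4\right) = -16$)
$z{\left(K,g \right)} = -16 + K$ ($z{\left(K,g \right)} = K - 16 = -16 + K$)
$2583 - \left(-2419 + z{\left(-32,-12 \right)}\right) = 2583 + \left(2419 - \left(-16 - 32\right)\right) = 2583 + \left(2419 - -48\right) = 2583 + \left(2419 + 48\right) = 2583 + 2467 = 5050$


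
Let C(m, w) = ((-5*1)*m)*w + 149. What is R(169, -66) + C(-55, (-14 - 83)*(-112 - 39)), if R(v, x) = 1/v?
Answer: 680744507/169 ≈ 4.0281e+6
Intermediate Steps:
C(m, w) = 149 - 5*m*w (C(m, w) = (-5*m)*w + 149 = -5*m*w + 149 = 149 - 5*m*w)
R(169, -66) + C(-55, (-14 - 83)*(-112 - 39)) = 1/169 + (149 - 5*(-55)*(-14 - 83)*(-112 - 39)) = 1/169 + (149 - 5*(-55)*(-97*(-151))) = 1/169 + (149 - 5*(-55)*14647) = 1/169 + (149 + 4027925) = 1/169 + 4028074 = 680744507/169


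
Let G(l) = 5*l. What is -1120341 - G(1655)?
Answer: -1128616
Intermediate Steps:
-1120341 - G(1655) = -1120341 - 5*1655 = -1120341 - 1*8275 = -1120341 - 8275 = -1128616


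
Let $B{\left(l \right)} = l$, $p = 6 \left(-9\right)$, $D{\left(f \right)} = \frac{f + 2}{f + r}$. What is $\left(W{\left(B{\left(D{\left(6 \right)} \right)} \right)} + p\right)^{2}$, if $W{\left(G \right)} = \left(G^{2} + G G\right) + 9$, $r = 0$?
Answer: $\frac{139129}{81} \approx 1717.6$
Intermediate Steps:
$D{\left(f \right)} = \frac{2 + f}{f}$ ($D{\left(f \right)} = \frac{f + 2}{f + 0} = \frac{2 + f}{f}$)
$p = -54$
$W{\left(G \right)} = 9 + 2 G^{2}$ ($W{\left(G \right)} = \left(G^{2} + G^{2}\right) + 9 = 2 G^{2} + 9 = 9 + 2 G^{2}$)
$\left(W{\left(B{\left(D{\left(6 \right)} \right)} \right)} + p\right)^{2} = \left(\left(9 + 2 \left(\frac{2 + 6}{6}\right)^{2}\right) - 54\right)^{2} = \left(\left(9 + 2 \left(\frac{1}{6} \cdot 8\right)^{2}\right) - 54\right)^{2} = \left(\left(9 + 2 \left(\frac{4}{3}\right)^{2}\right) - 54\right)^{2} = \left(\left(9 + 2 \cdot \frac{16}{9}\right) - 54\right)^{2} = \left(\left(9 + \frac{32}{9}\right) - 54\right)^{2} = \left(\frac{113}{9} - 54\right)^{2} = \left(- \frac{373}{9}\right)^{2} = \frac{139129}{81}$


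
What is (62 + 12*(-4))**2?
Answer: 196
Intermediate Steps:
(62 + 12*(-4))**2 = (62 - 48)**2 = 14**2 = 196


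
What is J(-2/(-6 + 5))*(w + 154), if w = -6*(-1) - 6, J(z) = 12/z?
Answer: 924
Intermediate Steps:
w = 0 (w = 6 - 6 = 0)
J(-2/(-6 + 5))*(w + 154) = (12/((-2/(-6 + 5))))*(0 + 154) = (12/((-2/(-1))))*154 = (12/((-2*(-1))))*154 = (12/2)*154 = (12*(½))*154 = 6*154 = 924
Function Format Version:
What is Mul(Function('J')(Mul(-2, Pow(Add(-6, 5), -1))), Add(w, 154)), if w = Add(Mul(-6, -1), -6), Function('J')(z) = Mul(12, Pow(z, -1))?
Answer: 924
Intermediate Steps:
w = 0 (w = Add(6, -6) = 0)
Mul(Function('J')(Mul(-2, Pow(Add(-6, 5), -1))), Add(w, 154)) = Mul(Mul(12, Pow(Mul(-2, Pow(Add(-6, 5), -1)), -1)), Add(0, 154)) = Mul(Mul(12, Pow(Mul(-2, Pow(-1, -1)), -1)), 154) = Mul(Mul(12, Pow(Mul(-2, -1), -1)), 154) = Mul(Mul(12, Pow(2, -1)), 154) = Mul(Mul(12, Rational(1, 2)), 154) = Mul(6, 154) = 924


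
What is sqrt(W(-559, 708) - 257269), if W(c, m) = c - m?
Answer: 2*I*sqrt(64634) ≈ 508.46*I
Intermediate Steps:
sqrt(W(-559, 708) - 257269) = sqrt((-559 - 1*708) - 257269) = sqrt((-559 - 708) - 257269) = sqrt(-1267 - 257269) = sqrt(-258536) = 2*I*sqrt(64634)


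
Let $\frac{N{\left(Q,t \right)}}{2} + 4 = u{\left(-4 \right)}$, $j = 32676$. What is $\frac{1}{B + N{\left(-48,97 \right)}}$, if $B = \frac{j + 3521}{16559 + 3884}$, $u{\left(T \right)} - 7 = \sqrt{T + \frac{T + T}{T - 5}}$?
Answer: $\frac{29227254885}{273920819113} - \frac{5014994988 i \sqrt{7}}{273920819113} \approx 0.1067 - 0.048439 i$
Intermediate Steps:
$u{\left(T \right)} = 7 + \sqrt{T + \frac{2 T}{-5 + T}}$ ($u{\left(T \right)} = 7 + \sqrt{T + \frac{T + T}{T - 5}} = 7 + \sqrt{T + \frac{2 T}{-5 + T}}$)
$N{\left(Q,t \right)} = 6 + \frac{4 i \sqrt{7}}{3}$ ($N{\left(Q,t \right)} = -8 + 2 \left(7 + \sqrt{- \frac{4 \left(-3 - 4\right)}{-5 - 4}}\right) = -8 + 2 \left(7 + \sqrt{\left(-4\right) \frac{1}{-9} \left(-7\right)}\right) = -8 + 2 \left(7 + \sqrt{\left(-4\right) \left(- \frac{1}{9}\right) \left(-7\right)}\right) = -8 + 2 \left(7 + \sqrt{- \frac{28}{9}}\right) = -8 + 2 \left(7 + \frac{2 i \sqrt{7}}{3}\right) = -8 + \left(14 + \frac{4 i \sqrt{7}}{3}\right) = 6 + \frac{4 i \sqrt{7}}{3}$)
$B = \frac{36197}{20443}$ ($B = \frac{32676 + 3521}{16559 + 3884} = \frac{36197}{20443} \approx 1.7706$)
$\frac{1}{B + N{\left(-48,97 \right)}} = \frac{1}{\frac{36197}{20443} + \left(6 + \frac{4 i \sqrt{7}}{3}\right)} = \frac{1}{\frac{158855}{20443} + \frac{4 i \sqrt{7}}{3}}$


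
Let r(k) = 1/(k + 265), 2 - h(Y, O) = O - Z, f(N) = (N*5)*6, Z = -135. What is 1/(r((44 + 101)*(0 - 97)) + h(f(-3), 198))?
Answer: -13800/4567801 ≈ -0.0030211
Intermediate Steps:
f(N) = 30*N (f(N) = (5*N)*6 = 30*N)
h(Y, O) = -133 - O (h(Y, O) = 2 - (O - 1*(-135)) = 2 - (O + 135) = 2 - (135 + O) = 2 + (-135 - O) = -133 - O)
r(k) = 1/(265 + k)
1/(r((44 + 101)*(0 - 97)) + h(f(-3), 198)) = 1/(1/(265 + (44 + 101)*(0 - 97)) + (-133 - 1*198)) = 1/(1/(265 + 145*(-97)) + (-133 - 198)) = 1/(1/(265 - 14065) - 331) = 1/(1/(-13800) - 331) = 1/(-1/13800 - 331) = 1/(-4567801/13800) = -13800/4567801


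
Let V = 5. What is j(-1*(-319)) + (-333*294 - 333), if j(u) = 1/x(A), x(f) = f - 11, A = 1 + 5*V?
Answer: -1473524/15 ≈ -98235.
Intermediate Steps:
A = 26 (A = 1 + 5*5 = 1 + 25 = 26)
x(f) = -11 + f
j(u) = 1/15 (j(u) = 1/(-11 + 26) = 1/15)
j(-1*(-319)) + (-333*294 - 333) = 1/15 + (-333*294 - 333) = 1/15 + (-97902 - 333) = 1/15 - 98235 = -1473524/15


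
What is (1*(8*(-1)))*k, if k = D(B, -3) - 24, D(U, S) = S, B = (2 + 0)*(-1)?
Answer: 216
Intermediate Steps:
B = -2 (B = 2*(-1) = -2)
k = -27 (k = -3 - 24 = -27)
(1*(8*(-1)))*k = (1*(8*(-1)))*(-27) = (1*(-8))*(-27) = -8*(-27) = 216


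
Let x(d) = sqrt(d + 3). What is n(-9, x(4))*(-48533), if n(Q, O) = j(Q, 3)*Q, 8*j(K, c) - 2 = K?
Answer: -3057579/8 ≈ -3.8220e+5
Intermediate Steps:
x(d) = sqrt(3 + d)
j(K, c) = 1/4 + K/8
n(Q, O) = Q*(1/4 + Q/8) (n(Q, O) = (1/4 + Q/8)*Q = Q*(1/4 + Q/8))
n(-9, x(4))*(-48533) = ((1/8)*(-9)*(2 - 9))*(-48533) = ((1/8)*(-9)*(-7))*(-48533) = (63/8)*(-48533) = -3057579/8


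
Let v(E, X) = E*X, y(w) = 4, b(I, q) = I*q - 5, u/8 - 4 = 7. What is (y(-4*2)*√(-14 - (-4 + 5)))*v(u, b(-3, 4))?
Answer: -5984*I*√15 ≈ -23176.0*I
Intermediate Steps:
u = 88 (u = 32 + 8*7 = 32 + 56 = 88)
b(I, q) = -5 + I*q
(y(-4*2)*√(-14 - (-4 + 5)))*v(u, b(-3, 4)) = (4*√(-14 - (-4 + 5)))*(88*(-5 - 3*4)) = (4*√(-14 - 1*1))*(88*(-5 - 12)) = (4*√(-14 - 1))*(88*(-17)) = (4*√(-15))*(-1496) = (4*(I*√15))*(-1496) = (4*I*√15)*(-1496) = -5984*I*√15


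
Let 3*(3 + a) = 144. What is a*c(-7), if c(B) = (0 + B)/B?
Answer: 45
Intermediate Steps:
a = 45 (a = -3 + (⅓)*144 = -3 + 48 = 45)
c(B) = 1 (c(B) = B/B = 1)
a*c(-7) = 45*1 = 45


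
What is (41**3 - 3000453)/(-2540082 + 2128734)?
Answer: 732883/102837 ≈ 7.1266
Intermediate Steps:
(41**3 - 3000453)/(-2540082 + 2128734) = (68921 - 3000453)/(-411348) = -2931532*(-1/411348) = 732883/102837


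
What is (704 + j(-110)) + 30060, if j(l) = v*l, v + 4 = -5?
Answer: 31754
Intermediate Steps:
v = -9 (v = -4 - 5 = -9)
j(l) = -9*l
(704 + j(-110)) + 30060 = (704 - 9*(-110)) + 30060 = (704 + 990) + 30060 = 1694 + 30060 = 31754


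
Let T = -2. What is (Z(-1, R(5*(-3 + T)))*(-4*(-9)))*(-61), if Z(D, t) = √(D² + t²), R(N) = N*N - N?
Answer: -2196*√422501 ≈ -1.4274e+6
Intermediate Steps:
R(N) = N² - N
(Z(-1, R(5*(-3 + T)))*(-4*(-9)))*(-61) = (√((-1)² + ((5*(-3 - 2))*(-1 + 5*(-3 - 2)))²)*(-4*(-9)))*(-61) = (√(1 + ((5*(-5))*(-1 + 5*(-5)))²)*36)*(-61) = (√(1 + (-25*(-1 - 25))²)*36)*(-61) = (√(1 + (-25*(-26))²)*36)*(-61) = (√(1 + 650²)*36)*(-61) = (√(1 + 422500)*36)*(-61) = (√422501*36)*(-61) = (36*√422501)*(-61) = -2196*√422501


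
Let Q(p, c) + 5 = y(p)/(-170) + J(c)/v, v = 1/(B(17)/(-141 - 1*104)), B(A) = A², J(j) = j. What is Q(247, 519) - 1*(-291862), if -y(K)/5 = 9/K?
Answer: 599239073857/2057510 ≈ 2.9125e+5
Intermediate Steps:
y(K) = -45/K
v = -245/289 (v = 1/(17²/(-141 - 1*104)) = 1/(289/(-141 - 104)) = 1/(289/(-245)) = 1/(289*(-1/245)) = 1/(-289/245) = -245/289 ≈ -0.84775)
Q(p, c) = -5 - 289*c/245 + 9/(34*p) (Q(p, c) = -5 + (-45/p/(-170) + c/(-245/289)) = -5 + (-45/p*(-1/170) + c*(-289/245)) = -5 + (9/(34*p) - 289*c/245) = -5 + (-289*c/245 + 9/(34*p)) = -5 - 289*c/245 + 9/(34*p))
Q(247, 519) - 1*(-291862) = (-5 - 289/245*519 + (9/34)/247) - 1*(-291862) = (-5 - 149991/245 + (9/34)*(1/247)) + 291862 = (-5 - 149991/245 + 9/8398) + 291862 = -1269909763/2057510 + 291862 = 599239073857/2057510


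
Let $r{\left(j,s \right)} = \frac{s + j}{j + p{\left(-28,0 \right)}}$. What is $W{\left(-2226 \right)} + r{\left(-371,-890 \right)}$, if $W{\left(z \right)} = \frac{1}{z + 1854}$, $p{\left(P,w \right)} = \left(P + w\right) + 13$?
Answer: $\frac{234353}{71796} \approx 3.2642$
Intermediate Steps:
$p{\left(P,w \right)} = 13 + P + w$
$r{\left(j,s \right)} = \frac{j + s}{-15 + j}$ ($r{\left(j,s \right)} = \frac{s + j}{j + \left(13 - 28 + 0\right)} = \frac{j + s}{j - 15} = \frac{j + s}{-15 + j}$)
$W{\left(z \right)} = \frac{1}{1854 + z}$
$W{\left(-2226 \right)} + r{\left(-371,-890 \right)} = \frac{1}{1854 - 2226} + \frac{-371 - 890}{-15 - 371} = \frac{1}{-372} + \frac{1}{-386} \left(-1261\right) = - \frac{1}{372} - - \frac{1261}{386} = - \frac{1}{372} + \frac{1261}{386} = \frac{234353}{71796}$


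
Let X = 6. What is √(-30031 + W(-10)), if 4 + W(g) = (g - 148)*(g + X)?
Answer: 99*I*√3 ≈ 171.47*I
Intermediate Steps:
W(g) = -4 + (-148 + g)*(6 + g) (W(g) = -4 + (g - 148)*(g + 6) = -4 + (-148 + g)*(6 + g))
√(-30031 + W(-10)) = √(-30031 + (-892 + (-10)² - 142*(-10))) = √(-30031 + (-892 + 100 + 1420)) = √(-30031 + 628) = √(-29403) = 99*I*√3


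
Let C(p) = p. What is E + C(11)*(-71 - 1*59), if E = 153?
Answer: -1277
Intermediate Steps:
E + C(11)*(-71 - 1*59) = 153 + 11*(-71 - 1*59) = 153 + 11*(-71 - 59) = 153 + 11*(-130) = 153 - 1430 = -1277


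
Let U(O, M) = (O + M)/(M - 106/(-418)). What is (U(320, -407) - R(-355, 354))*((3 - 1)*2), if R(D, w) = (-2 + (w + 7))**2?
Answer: -21912311254/42505 ≈ -5.1552e+5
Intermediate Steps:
U(O, M) = (M + O)/(53/209 + M) (U(O, M) = (M + O)/(M - 106*(-1/418)) = (M + O)/(M + 53/209) = (M + O)/(53/209 + M))
R(D, w) = (5 + w)**2 (R(D, w) = (-2 + (7 + w))**2 = (5 + w)**2)
(U(320, -407) - R(-355, 354))*((3 - 1)*2) = (209*(-407 + 320)/(53 + 209*(-407)) - (5 + 354)**2)*((3 - 1)*2) = (209*(-87)/(53 - 85063) - 1*359**2)*(2*2) = (209*(-87)/(-85010) - 1*128881)*4 = (209*(-1/85010)*(-87) - 128881)*4 = (18183/85010 - 128881)*4 = -10956155627/85010*4 = -21912311254/42505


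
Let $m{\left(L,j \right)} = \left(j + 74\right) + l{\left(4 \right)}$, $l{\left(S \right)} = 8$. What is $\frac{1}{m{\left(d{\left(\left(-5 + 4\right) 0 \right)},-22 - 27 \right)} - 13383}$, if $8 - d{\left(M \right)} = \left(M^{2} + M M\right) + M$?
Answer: $- \frac{1}{13350} \approx -7.4906 \cdot 10^{-5}$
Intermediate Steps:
$d{\left(M \right)} = 8 - M - 2 M^{2}$ ($d{\left(M \right)} = 8 - \left(\left(M^{2} + M M\right) + M\right) = 8 - \left(\left(M^{2} + M^{2}\right) + M\right) = 8 - \left(2 M^{2} + M\right) = 8 - \left(M + 2 M^{2}\right) = 8 - M - 2 M^{2}$)
$m{\left(L,j \right)} = 82 + j$ ($m{\left(L,j \right)} = \left(j + 74\right) + 8 = \left(74 + j\right) + 8 = 82 + j$)
$\frac{1}{m{\left(d{\left(\left(-5 + 4\right) 0 \right)},-22 - 27 \right)} - 13383} = \frac{1}{\left(82 - 49\right) - 13383} = \frac{1}{33 - 13383} = \frac{1}{-13350} = - \frac{1}{13350}$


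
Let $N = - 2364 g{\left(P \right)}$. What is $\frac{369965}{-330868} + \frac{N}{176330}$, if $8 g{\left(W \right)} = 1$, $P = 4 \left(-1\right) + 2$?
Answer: $- \frac{8166712493}{7292744305} \approx -1.1198$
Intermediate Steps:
$P = -2$ ($P = -4 + 2 = -2$)
$g{\left(W \right)} = \frac{1}{8}$ ($g{\left(W \right)} = \frac{1}{8} \cdot 1 = \frac{1}{8}$)
$N = - \frac{591}{2}$ ($N = \left(-2364\right) \frac{1}{8} = - \frac{591}{2} \approx -295.5$)
$\frac{369965}{-330868} + \frac{N}{176330} = \frac{369965}{-330868} - \frac{591}{2 \cdot 176330} = 369965 \left(- \frac{1}{330868}\right) - \frac{591}{352660} = - \frac{369965}{330868} - \frac{591}{352660} = - \frac{8166712493}{7292744305}$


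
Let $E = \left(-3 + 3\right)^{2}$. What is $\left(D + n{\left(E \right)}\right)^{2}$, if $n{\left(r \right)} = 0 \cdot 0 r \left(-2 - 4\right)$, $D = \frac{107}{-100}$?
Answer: $\frac{11449}{10000} \approx 1.1449$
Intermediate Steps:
$D = - \frac{107}{100}$ ($D = 107 \left(- \frac{1}{100}\right) = - \frac{107}{100} \approx -1.07$)
$E = 0$ ($E = 0^{2} = 0$)
$n{\left(r \right)} = 0$ ($n{\left(r \right)} = 0 r \left(-6\right) = 0 \left(-6\right) = 0$)
$\left(D + n{\left(E \right)}\right)^{2} = \left(- \frac{107}{100} + 0\right)^{2} = \left(- \frac{107}{100}\right)^{2} = \frac{11449}{10000}$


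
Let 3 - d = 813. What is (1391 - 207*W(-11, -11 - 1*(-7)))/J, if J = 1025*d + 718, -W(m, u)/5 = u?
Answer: 2749/829532 ≈ 0.0033139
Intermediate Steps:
W(m, u) = -5*u
d = -810 (d = 3 - 1*813 = 3 - 813 = -810)
J = -829532 (J = 1025*(-810) + 718 = -830250 + 718 = -829532)
(1391 - 207*W(-11, -11 - 1*(-7)))/J = (1391 - (-1035)*(-11 - 1*(-7)))/(-829532) = (1391 - (-1035)*(-11 + 7))*(-1/829532) = (1391 - (-1035)*(-4))*(-1/829532) = (1391 - 207*20)*(-1/829532) = (1391 - 4140)*(-1/829532) = -2749*(-1/829532) = 2749/829532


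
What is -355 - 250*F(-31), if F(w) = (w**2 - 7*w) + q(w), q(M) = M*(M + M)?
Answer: -775355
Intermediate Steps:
q(M) = 2*M**2 (q(M) = M*(2*M) = 2*M**2)
F(w) = -7*w + 3*w**2 (F(w) = (w**2 - 7*w) + 2*w**2 = -7*w + 3*w**2)
-355 - 250*F(-31) = -355 - (-7750)*(-7 + 3*(-31)) = -355 - (-7750)*(-7 - 93) = -355 - (-7750)*(-100) = -355 - 250*3100 = -355 - 775000 = -775355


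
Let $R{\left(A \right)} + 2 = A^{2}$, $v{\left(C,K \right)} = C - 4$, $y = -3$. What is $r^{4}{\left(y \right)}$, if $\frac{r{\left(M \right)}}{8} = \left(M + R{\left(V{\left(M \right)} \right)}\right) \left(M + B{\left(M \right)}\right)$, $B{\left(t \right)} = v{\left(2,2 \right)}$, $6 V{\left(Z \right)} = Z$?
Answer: $1303210000$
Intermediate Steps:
$V{\left(Z \right)} = \frac{Z}{6}$
$v{\left(C,K \right)} = -4 + C$
$R{\left(A \right)} = -2 + A^{2}$
$B{\left(t \right)} = -2$ ($B{\left(t \right)} = -4 + 2 = -2$)
$r{\left(M \right)} = 8 \left(-2 + M\right) \left(-2 + M + \frac{M^{2}}{36}\right)$ ($r{\left(M \right)} = 8 \left(M + \left(-2 + \left(\frac{M}{6}\right)^{2}\right)\right) \left(M - 2\right) = 8 \left(M + \left(-2 + \frac{M^{2}}{36}\right)\right) \left(-2 + M\right) = 8 \left(-2 + M + \frac{M^{2}}{36}\right) \left(-2 + M\right) = 8 \left(-2 + M\right) \left(-2 + M + \frac{M^{2}}{36}\right)$)
$r^{4}{\left(y \right)} = \left(32 - -96 + \frac{2 \left(-3\right)^{3}}{9} + \frac{68 \left(-3\right)^{2}}{9}\right)^{4} = \left(32 + 96 + \frac{2}{9} \left(-27\right) + \frac{68}{9} \cdot 9\right)^{4} = \left(32 + 96 - 6 + 68\right)^{4} = 190^{4} = 1303210000$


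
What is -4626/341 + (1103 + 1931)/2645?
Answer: -11201176/901945 ≈ -12.419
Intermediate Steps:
-4626/341 + (1103 + 1931)/2645 = -4626*1/341 + 3034*(1/2645) = -4626/341 + 3034/2645 = -11201176/901945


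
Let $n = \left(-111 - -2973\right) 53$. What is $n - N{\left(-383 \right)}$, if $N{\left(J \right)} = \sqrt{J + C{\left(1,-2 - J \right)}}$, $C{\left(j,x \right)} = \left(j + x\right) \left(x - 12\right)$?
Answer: $151686 - 5 \sqrt{5623} \approx 1.5131 \cdot 10^{5}$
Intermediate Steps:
$C{\left(j,x \right)} = \left(-12 + x\right) \left(j + x\right)$ ($C{\left(j,x \right)} = \left(j + x\right) \left(-12 + x\right) = \left(-12 + x\right) \left(j + x\right)$)
$N{\left(J \right)} = \sqrt{10 + \left(-2 - J\right)^{2} + 12 J}$ ($N{\left(J \right)} = \sqrt{J + \left(\left(-2 - J\right)^{2} - 12 - 12 \left(-2 - J\right) + 1 \left(-2 - J\right)\right)} = \sqrt{J + \left(\left(-2 - J\right)^{2} - 12 + \left(24 + 12 J\right) - \left(2 + J\right)\right)} = \sqrt{J + \left(10 + \left(-2 - J\right)^{2} + 11 J\right)} = \sqrt{10 + \left(-2 - J\right)^{2} + 12 J}$)
$n = 151686$ ($n = \left(-111 + 2973\right) 53 = 2862 \cdot 53 = 151686$)
$n - N{\left(-383 \right)} = 151686 - \sqrt{14 + \left(-383\right)^{2} + 16 \left(-383\right)} = 151686 - \sqrt{14 + 146689 - 6128} = 151686 - \sqrt{140575} = 151686 - 5 \sqrt{5623}$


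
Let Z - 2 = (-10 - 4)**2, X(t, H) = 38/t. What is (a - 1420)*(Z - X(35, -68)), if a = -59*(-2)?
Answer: -1281912/5 ≈ -2.5638e+5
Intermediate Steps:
Z = 198 (Z = 2 + (-10 - 4)**2 = 2 + (-14)**2 = 2 + 196 = 198)
a = 118
(a - 1420)*(Z - X(35, -68)) = (118 - 1420)*(198 - 38/35) = -1302*(198 - 38/35) = -1302*6892/35 = -1281912/5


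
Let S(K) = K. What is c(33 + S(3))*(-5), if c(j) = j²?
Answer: -6480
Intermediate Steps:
c(33 + S(3))*(-5) = (33 + 3)²*(-5) = 36²*(-5) = 1296*(-5) = -6480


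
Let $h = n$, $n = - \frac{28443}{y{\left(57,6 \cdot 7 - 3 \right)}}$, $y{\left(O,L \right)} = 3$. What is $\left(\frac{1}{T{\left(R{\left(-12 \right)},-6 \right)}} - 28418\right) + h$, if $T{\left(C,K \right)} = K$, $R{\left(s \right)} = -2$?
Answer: $- \frac{227395}{6} \approx -37899.0$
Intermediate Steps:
$n = -9481$ ($n = - \frac{28443}{3} = \left(-28443\right) \frac{1}{3} = -9481$)
$h = -9481$
$\left(\frac{1}{T{\left(R{\left(-12 \right)},-6 \right)}} - 28418\right) + h = \left(\frac{1}{-6} - 28418\right) - 9481 = \left(- \frac{1}{6} - 28418\right) - 9481 = - \frac{170509}{6} - 9481 = - \frac{227395}{6}$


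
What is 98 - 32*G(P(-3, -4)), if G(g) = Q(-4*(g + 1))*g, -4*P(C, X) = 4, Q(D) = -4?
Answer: -30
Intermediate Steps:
P(C, X) = -1 (P(C, X) = -¼*4 = -1)
G(g) = -4*g
98 - 32*G(P(-3, -4)) = 98 - (-128)*(-1) = 98 - 32*4 = 98 - 128 = -30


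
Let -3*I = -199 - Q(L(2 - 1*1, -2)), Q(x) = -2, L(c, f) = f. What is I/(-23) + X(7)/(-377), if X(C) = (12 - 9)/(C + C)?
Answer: -1039973/364182 ≈ -2.8556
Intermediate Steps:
X(C) = 3/(2*C) (X(C) = 3/((2*C)) = 3*(1/(2*C)) = 3/(2*C))
I = 197/3 (I = -(-199 - 1*(-2))/3 = -(-199 + 2)/3 = -⅓*(-197) = 197/3 ≈ 65.667)
I/(-23) + X(7)/(-377) = (197/3)/(-23) + ((3/2)/7)/(-377) = (197/3)*(-1/23) + ((3/2)*(⅐))*(-1/377) = -197/69 + (3/14)*(-1/377) = -197/69 - 3/5278 = -1039973/364182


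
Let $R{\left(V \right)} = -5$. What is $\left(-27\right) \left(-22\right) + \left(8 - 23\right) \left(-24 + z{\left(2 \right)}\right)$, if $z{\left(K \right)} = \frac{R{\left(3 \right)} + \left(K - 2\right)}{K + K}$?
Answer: $\frac{3891}{4} \approx 972.75$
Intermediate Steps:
$z{\left(K \right)} = \frac{-7 + K}{2 K}$ ($z{\left(K \right)} = \frac{-5 + \left(K - 2\right)}{K + K} = \frac{-5 + \left(-2 + K\right)}{2 K} = \left(-7 + K\right) \frac{1}{2 K} = \frac{-7 + K}{2 K}$)
$\left(-27\right) \left(-22\right) + \left(8 - 23\right) \left(-24 + z{\left(2 \right)}\right) = \left(-27\right) \left(-22\right) + \left(8 - 23\right) \left(-24 + \frac{-7 + 2}{2 \cdot 2}\right) = 594 - 15 \left(-24 + \frac{1}{2} \cdot \frac{1}{2} \left(-5\right)\right) = 594 - 15 \left(-24 - \frac{5}{4}\right) = 594 - - \frac{1515}{4} = 594 + \frac{1515}{4} = \frac{3891}{4}$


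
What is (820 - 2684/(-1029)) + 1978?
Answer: 2881826/1029 ≈ 2800.6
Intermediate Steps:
(820 - 2684/(-1029)) + 1978 = (820 - 2684*(-1/1029)) + 1978 = (820 + 2684/1029) + 1978 = 846464/1029 + 1978 = 2881826/1029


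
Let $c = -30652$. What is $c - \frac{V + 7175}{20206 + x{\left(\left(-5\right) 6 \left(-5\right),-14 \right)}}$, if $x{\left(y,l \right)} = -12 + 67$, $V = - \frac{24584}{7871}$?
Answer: $- \frac{4888263643653}{159474331} \approx -30652.0$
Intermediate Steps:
$V = - \frac{24584}{7871}$ ($V = \left(-24584\right) \frac{1}{7871} = - \frac{24584}{7871} \approx -3.1234$)
$x{\left(y,l \right)} = 55$
$c - \frac{V + 7175}{20206 + x{\left(\left(-5\right) 6 \left(-5\right),-14 \right)}} = -30652 - \frac{- \frac{24584}{7871} + 7175}{20206 + 55} = -30652 - \frac{56449841}{7871 \cdot 20261} = -30652 - \frac{56449841}{7871} \cdot \frac{1}{20261} = -30652 - \frac{56449841}{159474331} = - \frac{4888263643653}{159474331}$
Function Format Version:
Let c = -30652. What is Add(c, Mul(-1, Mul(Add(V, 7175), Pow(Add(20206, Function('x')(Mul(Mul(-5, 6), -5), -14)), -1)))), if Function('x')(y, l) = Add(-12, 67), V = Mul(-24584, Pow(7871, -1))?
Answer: Rational(-4888263643653, 159474331) ≈ -30652.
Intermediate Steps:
V = Rational(-24584, 7871) (V = Mul(-24584, Rational(1, 7871)) = Rational(-24584, 7871) ≈ -3.1234)
Function('x')(y, l) = 55
Add(c, Mul(-1, Mul(Add(V, 7175), Pow(Add(20206, Function('x')(Mul(Mul(-5, 6), -5), -14)), -1)))) = Add(-30652, Mul(-1, Mul(Add(Rational(-24584, 7871), 7175), Pow(Add(20206, 55), -1)))) = Add(-30652, Mul(-1, Mul(Rational(56449841, 7871), Pow(20261, -1)))) = Add(-30652, Mul(-1, Mul(Rational(56449841, 7871), Rational(1, 20261)))) = Add(-30652, Mul(-1, Rational(56449841, 159474331))) = Add(-30652, Rational(-56449841, 159474331)) = Rational(-4888263643653, 159474331)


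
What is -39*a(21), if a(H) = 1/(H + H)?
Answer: -13/14 ≈ -0.92857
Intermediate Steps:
a(H) = 1/(2*H)
-39*a(21) = -39/(2*21) = -39*1/42 = -13/14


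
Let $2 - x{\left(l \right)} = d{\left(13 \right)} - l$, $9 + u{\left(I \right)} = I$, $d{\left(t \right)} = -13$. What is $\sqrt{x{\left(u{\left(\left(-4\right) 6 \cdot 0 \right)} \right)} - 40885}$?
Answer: $i \sqrt{40879} \approx 202.19 i$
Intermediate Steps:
$u{\left(I \right)} = -9 + I$
$x{\left(l \right)} = 15 + l$ ($x{\left(l \right)} = 2 - \left(-13 - l\right) = 2 + \left(13 + l\right) = 15 + l$)
$\sqrt{x{\left(u{\left(\left(-4\right) 6 \cdot 0 \right)} \right)} - 40885} = \sqrt{\left(15 - \left(9 - \left(-4\right) 6 \cdot 0\right)\right) - 40885} = \sqrt{\left(15 - 9\right) - 40885} = \sqrt{6 - 40885} = \sqrt{-40879} = i \sqrt{40879}$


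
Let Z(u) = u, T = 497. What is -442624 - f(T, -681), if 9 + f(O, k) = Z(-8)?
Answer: -442607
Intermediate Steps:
f(O, k) = -17 (f(O, k) = -9 - 8 = -17)
-442624 - f(T, -681) = -442624 - 1*(-17) = -442624 + 17 = -442607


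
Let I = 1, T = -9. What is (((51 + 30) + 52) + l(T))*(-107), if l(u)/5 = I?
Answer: -14766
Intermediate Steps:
l(u) = 5 (l(u) = 5*1 = 5)
(((51 + 30) + 52) + l(T))*(-107) = (((51 + 30) + 52) + 5)*(-107) = ((81 + 52) + 5)*(-107) = (133 + 5)*(-107) = 138*(-107) = -14766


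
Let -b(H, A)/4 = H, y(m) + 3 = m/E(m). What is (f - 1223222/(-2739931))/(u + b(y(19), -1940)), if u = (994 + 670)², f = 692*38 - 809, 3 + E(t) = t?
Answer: 279335378476/30346415402703 ≈ 0.0092049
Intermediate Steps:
E(t) = -3 + t
y(m) = -3 + m/(-3 + m)
b(H, A) = -4*H
f = 25487 (f = 26296 - 809 = 25487)
u = 2768896 (u = 1664² = 2768896)
(f - 1223222/(-2739931))/(u + b(y(19), -1940)) = (25487 - 1223222/(-2739931))/(2768896 - 4*(9 - 2*19)/(-3 + 19)) = (25487 - 1223222*(-1/2739931))/(2768896 - 4*(9 - 38)/16) = (25487 + 1223222/2739931)/(2768896 - (-29)/4) = 69833844619/(2739931*(2768896 - 4*(-29/16))) = 69833844619/(2739931*(2768896 + 29/4)) = 69833844619/(2739931*(11075613/4)) = (69833844619/2739931)*(4/11075613) = 279335378476/30346415402703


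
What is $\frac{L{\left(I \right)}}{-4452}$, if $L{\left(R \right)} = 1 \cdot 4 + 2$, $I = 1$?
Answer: $- \frac{1}{742} \approx -0.0013477$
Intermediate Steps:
$L{\left(R \right)} = 6$ ($L{\left(R \right)} = 4 + 2 = 6$)
$\frac{L{\left(I \right)}}{-4452} = \frac{6}{-4452} = 6 \left(- \frac{1}{4452}\right) = - \frac{1}{742}$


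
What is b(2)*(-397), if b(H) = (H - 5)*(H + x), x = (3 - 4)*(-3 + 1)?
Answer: 4764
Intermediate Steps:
x = 2 (x = -1*(-2) = 2)
b(H) = (-5 + H)*(2 + H) (b(H) = (H - 5)*(H + 2) = (-5 + H)*(2 + H))
b(2)*(-397) = (-10 + 2² - 3*2)*(-397) = (-10 + 4 - 6)*(-397) = -12*(-397) = 4764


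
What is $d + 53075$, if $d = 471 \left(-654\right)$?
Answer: $-254959$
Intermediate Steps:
$d = -308034$
$d + 53075 = -308034 + 53075 = -254959$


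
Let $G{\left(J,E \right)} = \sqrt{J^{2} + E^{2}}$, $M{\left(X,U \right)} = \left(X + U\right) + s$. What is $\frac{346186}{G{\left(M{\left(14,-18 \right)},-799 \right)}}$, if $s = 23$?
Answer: $\frac{173093 \sqrt{638762}}{319381} \approx 433.15$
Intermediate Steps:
$M{\left(X,U \right)} = 23 + U + X$ ($M{\left(X,U \right)} = \left(X + U\right) + 23 = \left(U + X\right) + 23 = 23 + U + X$)
$G{\left(J,E \right)} = \sqrt{E^{2} + J^{2}}$
$\frac{346186}{G{\left(M{\left(14,-18 \right)},-799 \right)}} = \frac{346186}{\sqrt{\left(-799\right)^{2} + \left(23 - 18 + 14\right)^{2}}} = \frac{346186}{\sqrt{638401 + 19^{2}}} = \frac{346186}{\sqrt{638401 + 361}} = \frac{346186}{\sqrt{638762}} = 346186 \frac{\sqrt{638762}}{638762} = \frac{173093 \sqrt{638762}}{319381}$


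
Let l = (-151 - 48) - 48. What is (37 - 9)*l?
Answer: -6916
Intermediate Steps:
l = -247 (l = -199 - 48 = -247)
(37 - 9)*l = (37 - 9)*(-247) = 28*(-247) = -6916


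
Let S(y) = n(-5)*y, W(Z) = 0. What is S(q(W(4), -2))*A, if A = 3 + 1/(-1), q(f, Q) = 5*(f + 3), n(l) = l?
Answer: -150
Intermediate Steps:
q(f, Q) = 15 + 5*f (q(f, Q) = 5*(3 + f) = 15 + 5*f)
A = 2 (A = 3 - 1 = 2)
S(y) = -5*y
S(q(W(4), -2))*A = -5*(15 + 5*0)*2 = -5*(15 + 0)*2 = -5*15*2 = -75*2 = -150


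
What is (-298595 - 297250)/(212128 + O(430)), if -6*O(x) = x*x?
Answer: -1787535/543934 ≈ -3.2863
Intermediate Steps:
O(x) = -x**2/6 (O(x) = -x*x/6 = -x**2/6)
(-298595 - 297250)/(212128 + O(430)) = (-298595 - 297250)/(212128 - 1/6*430**2) = -595845/(212128 - 1/6*184900) = -595845/(212128 - 92450/3) = -595845/543934/3 = -595845*3/543934 = -1787535/543934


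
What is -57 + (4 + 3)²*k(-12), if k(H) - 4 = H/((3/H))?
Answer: 2491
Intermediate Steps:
k(H) = 4 + H²/3 (k(H) = 4 + H/((3/H)) = 4 + H*(H/3) = 4 + H²/3)
-57 + (4 + 3)²*k(-12) = -57 + (4 + 3)²*(4 + (⅓)*(-12)²) = -57 + 7²*(4 + (⅓)*144) = -57 + 49*(4 + 48) = -57 + 49*52 = -57 + 2548 = 2491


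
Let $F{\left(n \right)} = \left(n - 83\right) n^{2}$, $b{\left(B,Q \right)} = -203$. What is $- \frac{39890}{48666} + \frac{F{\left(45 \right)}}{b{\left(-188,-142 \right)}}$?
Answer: $\frac{1868375515}{4939599} \approx 378.24$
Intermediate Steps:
$F{\left(n \right)} = n^{2} \left(-83 + n\right)$ ($F{\left(n \right)} = \left(n - 83\right) n^{2} = \left(-83 + n\right) n^{2} = n^{2} \left(-83 + n\right)$)
$- \frac{39890}{48666} + \frac{F{\left(45 \right)}}{b{\left(-188,-142 \right)}} = - \frac{39890}{48666} + \frac{45^{2} \left(-83 + 45\right)}{-203} = \left(-39890\right) \frac{1}{48666} + 2025 \left(-38\right) \left(- \frac{1}{203}\right) = - \frac{19945}{24333} - - \frac{76950}{203} = - \frac{19945}{24333} + \frac{76950}{203} = \frac{1868375515}{4939599}$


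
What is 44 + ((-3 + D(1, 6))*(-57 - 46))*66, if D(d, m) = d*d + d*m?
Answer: -27148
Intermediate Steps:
D(d, m) = d² + d*m
44 + ((-3 + D(1, 6))*(-57 - 46))*66 = 44 + ((-3 + 1*(1 + 6))*(-57 - 46))*66 = 44 + ((-3 + 1*7)*(-103))*66 = 44 + ((-3 + 7)*(-103))*66 = 44 + (4*(-103))*66 = 44 - 412*66 = 44 - 27192 = -27148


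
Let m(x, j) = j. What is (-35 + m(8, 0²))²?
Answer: 1225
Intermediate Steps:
(-35 + m(8, 0²))² = (-35 + 0²)² = (-35 + 0)² = (-35)² = 1225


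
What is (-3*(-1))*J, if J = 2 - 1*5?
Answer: -9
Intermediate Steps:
J = -3 (J = 2 - 5 = -3)
(-3*(-1))*J = -3*(-1)*(-3) = 3*(-3) = -9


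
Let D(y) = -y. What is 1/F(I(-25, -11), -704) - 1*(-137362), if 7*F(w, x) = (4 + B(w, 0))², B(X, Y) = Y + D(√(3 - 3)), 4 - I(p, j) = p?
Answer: 2197799/16 ≈ 1.3736e+5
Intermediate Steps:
I(p, j) = 4 - p
B(X, Y) = Y (B(X, Y) = Y - √(3 - 3) = Y - √0 = Y - 1*0 = Y + 0 = Y)
F(w, x) = 16/7 (F(w, x) = (4 + 0)²/7 = (⅐)*4² = (⅐)*16 = 16/7)
1/F(I(-25, -11), -704) - 1*(-137362) = 1/(16/7) - 1*(-137362) = 7/16 + 137362 = 2197799/16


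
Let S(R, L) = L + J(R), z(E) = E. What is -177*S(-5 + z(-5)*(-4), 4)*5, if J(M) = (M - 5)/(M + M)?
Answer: -3835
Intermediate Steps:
J(M) = (-5 + M)/(2*M) (J(M) = (-5 + M)/((2*M)) = (-5 + M)*(1/(2*M)) = (-5 + M)/(2*M))
S(R, L) = L + (-5 + R)/(2*R)
-177*S(-5 + z(-5)*(-4), 4)*5 = -177*(½ + 4 - 5/(2*(-5 - 5*(-4))))*5 = -177*(½ + 4 - 5/(2*(-5 + 20)))*5 = -177*(½ + 4 - 5/2/15)*5 = -177*(½ + 4 - 5/2*1/15)*5 = -177*(½ + 4 - ⅙)*5 = -177*13/3*5 = -767*5 = -3835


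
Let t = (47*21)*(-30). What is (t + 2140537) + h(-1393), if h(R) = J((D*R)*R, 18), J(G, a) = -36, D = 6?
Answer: 2110891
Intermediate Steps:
h(R) = -36
t = -29610 (t = 987*(-30) = -29610)
(t + 2140537) + h(-1393) = (-29610 + 2140537) - 36 = 2110927 - 36 = 2110891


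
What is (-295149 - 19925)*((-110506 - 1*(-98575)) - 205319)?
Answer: 68449826500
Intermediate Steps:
(-295149 - 19925)*((-110506 - 1*(-98575)) - 205319) = -315074*((-110506 + 98575) - 205319) = -315074*(-11931 - 205319) = -315074*(-217250) = 68449826500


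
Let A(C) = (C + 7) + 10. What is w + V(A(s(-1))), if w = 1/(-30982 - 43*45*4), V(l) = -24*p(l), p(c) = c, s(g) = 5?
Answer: -20445217/38722 ≈ -528.00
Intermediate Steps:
A(C) = 17 + C (A(C) = (7 + C) + 10 = 17 + C)
V(l) = -24*l
w = -1/38722 (w = 1/(-30982 - 1935*4) = 1/(-30982 - 7740) = 1/(-38722) = -1/38722 ≈ -2.5825e-5)
w + V(A(s(-1))) = -1/38722 - 24*(17 + 5) = -1/38722 - 24*22 = -1/38722 - 528 = -20445217/38722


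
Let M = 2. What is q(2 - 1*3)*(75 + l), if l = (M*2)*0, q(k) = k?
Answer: -75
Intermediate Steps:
l = 0 (l = (2*2)*0 = 4*0 = 0)
q(2 - 1*3)*(75 + l) = (2 - 1*3)*(75 + 0) = (2 - 3)*75 = -1*75 = -75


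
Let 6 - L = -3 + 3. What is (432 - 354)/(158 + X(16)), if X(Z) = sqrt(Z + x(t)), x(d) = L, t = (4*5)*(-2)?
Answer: 2054/4157 - 13*sqrt(22)/4157 ≈ 0.47944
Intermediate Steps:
t = -40 (t = 20*(-2) = -40)
L = 6 (L = 6 - (-3 + 3) = 6 - 1*0 = 6 + 0 = 6)
x(d) = 6
X(Z) = sqrt(6 + Z) (X(Z) = sqrt(Z + 6) = sqrt(6 + Z))
(432 - 354)/(158 + X(16)) = (432 - 354)/(158 + sqrt(6 + 16)) = 78/(158 + sqrt(22))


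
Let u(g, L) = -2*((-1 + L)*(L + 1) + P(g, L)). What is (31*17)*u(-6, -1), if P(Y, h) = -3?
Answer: 3162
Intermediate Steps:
u(g, L) = 6 - 2*(1 + L)*(-1 + L) (u(g, L) = -2*((-1 + L)*(L + 1) - 3) = -2*((-1 + L)*(1 + L) - 3) = -2*((1 + L)*(-1 + L) - 3) = -2*(-3 + (1 + L)*(-1 + L)) = 6 - 2*(1 + L)*(-1 + L))
(31*17)*u(-6, -1) = (31*17)*(8 - 2*(-1)²) = 527*(8 - 2*1) = 527*(8 - 2) = 527*6 = 3162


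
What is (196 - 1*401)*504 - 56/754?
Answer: -38951668/377 ≈ -1.0332e+5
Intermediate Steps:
(196 - 1*401)*504 - 56/754 = (196 - 401)*504 - 56*1/754 = -205*504 - 28/377 = -103320 - 28/377 = -38951668/377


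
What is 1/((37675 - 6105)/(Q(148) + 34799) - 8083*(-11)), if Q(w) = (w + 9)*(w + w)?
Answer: 81271/7226079993 ≈ 1.1247e-5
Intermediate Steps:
Q(w) = 2*w*(9 + w) (Q(w) = (9 + w)*(2*w) = 2*w*(9 + w))
1/((37675 - 6105)/(Q(148) + 34799) - 8083*(-11)) = 1/((37675 - 6105)/(2*148*(9 + 148) + 34799) - 8083*(-11)) = 1/(31570/(2*148*157 + 34799) + 88913) = 1/(31570/(46472 + 34799) + 88913) = 1/(31570/81271 + 88913) = 1/(7226079993/81271) = 81271/7226079993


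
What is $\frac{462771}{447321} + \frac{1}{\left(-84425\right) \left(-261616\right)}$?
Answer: $\frac{3407063684564707}{3293315990795600} \approx 1.0345$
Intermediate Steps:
$\frac{462771}{447321} + \frac{1}{\left(-84425\right) \left(-261616\right)} = 462771 \cdot \frac{1}{447321} - - \frac{1}{22086930800} = \frac{154257}{149107} + \frac{1}{22086930800} = \frac{3407063684564707}{3293315990795600}$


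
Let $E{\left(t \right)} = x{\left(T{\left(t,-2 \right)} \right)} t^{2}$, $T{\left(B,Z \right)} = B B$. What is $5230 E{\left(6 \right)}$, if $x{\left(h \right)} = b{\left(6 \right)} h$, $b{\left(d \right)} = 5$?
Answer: $33890400$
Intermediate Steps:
$T{\left(B,Z \right)} = B^{2}$
$x{\left(h \right)} = 5 h$
$E{\left(t \right)} = 5 t^{4}$ ($E{\left(t \right)} = 5 t^{2} t^{2} = 5 t^{4}$)
$5230 E{\left(6 \right)} = 5230 \cdot 5 \cdot 6^{4} = 5230 \cdot 5 \cdot 1296 = 5230 \cdot 6480 = 33890400$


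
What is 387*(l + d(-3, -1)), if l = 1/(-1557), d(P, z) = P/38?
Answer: -202487/6574 ≈ -30.801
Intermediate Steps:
d(P, z) = P/38 (d(P, z) = P*(1/38) = P/38)
l = -1/1557 ≈ -0.00064226
387*(l + d(-3, -1)) = 387*(-1/1557 + (1/38)*(-3)) = 387*(-1/1557 - 3/38) = 387*(-4709/59166) = -202487/6574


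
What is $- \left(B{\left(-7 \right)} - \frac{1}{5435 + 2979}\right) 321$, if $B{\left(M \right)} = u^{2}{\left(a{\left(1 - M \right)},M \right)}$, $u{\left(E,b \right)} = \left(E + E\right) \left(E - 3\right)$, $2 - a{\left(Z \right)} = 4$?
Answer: $- \frac{1080357279}{8414} \approx -1.284 \cdot 10^{5}$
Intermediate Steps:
$a{\left(Z \right)} = -2$ ($a{\left(Z \right)} = 2 - 4 = -2$)
$u{\left(E,b \right)} = 2 E \left(-3 + E\right)$
$B{\left(M \right)} = 400$ ($B{\left(M \right)} = \left(2 \left(-2\right) \left(-3 - 2\right)\right)^{2} = \left(2 \left(-2\right) \left(-5\right)\right)^{2} = 20^{2} = 400$)
$- \left(B{\left(-7 \right)} - \frac{1}{5435 + 2979}\right) 321 = - \left(400 - \frac{1}{5435 + 2979}\right) 321 = - \left(400 - \frac{1}{8414}\right) 321 = - \frac{3365599 \cdot 321}{8414} = \left(-1\right) \frac{1080357279}{8414} = - \frac{1080357279}{8414}$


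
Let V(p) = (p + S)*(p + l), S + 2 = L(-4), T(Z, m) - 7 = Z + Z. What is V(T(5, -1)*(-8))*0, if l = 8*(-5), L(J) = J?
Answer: 0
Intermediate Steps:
T(Z, m) = 7 + 2*Z (T(Z, m) = 7 + (Z + Z) = 7 + 2*Z)
l = -40
S = -6 (S = -2 - 4 = -6)
V(p) = (-40 + p)*(-6 + p) (V(p) = (p - 6)*(p - 40) = (-6 + p)*(-40 + p) = (-40 + p)*(-6 + p))
V(T(5, -1)*(-8))*0 = (240 + ((7 + 2*5)*(-8))² - 46*(7 + 2*5)*(-8))*0 = (240 + ((7 + 10)*(-8))² - 46*(7 + 10)*(-8))*0 = (240 + (17*(-8))² - 782*(-8))*0 = (240 + (-136)² - 46*(-136))*0 = (240 + 18496 + 6256)*0 = 24992*0 = 0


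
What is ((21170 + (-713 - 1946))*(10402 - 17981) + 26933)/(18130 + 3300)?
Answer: -70133968/10715 ≈ -6545.4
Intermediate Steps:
((21170 + (-713 - 1946))*(10402 - 17981) + 26933)/(18130 + 3300) = ((21170 - 2659)*(-7579) + 26933)/21430 = (18511*(-7579) + 26933)*(1/21430) = (-140294869 + 26933)*(1/21430) = -140267936*1/21430 = -70133968/10715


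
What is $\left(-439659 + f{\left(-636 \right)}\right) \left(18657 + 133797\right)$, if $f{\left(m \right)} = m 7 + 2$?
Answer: $-67706193486$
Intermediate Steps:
$f{\left(m \right)} = 2 + 7 m$ ($f{\left(m \right)} = 7 m + 2 = 2 + 7 m$)
$\left(-439659 + f{\left(-636 \right)}\right) \left(18657 + 133797\right) = \left(-439659 + \left(2 + 7 \left(-636\right)\right)\right) \left(18657 + 133797\right) = \left(-439659 + \left(2 - 4452\right)\right) 152454 = \left(-439659 - 4450\right) 152454 = \left(-444109\right) 152454 = -67706193486$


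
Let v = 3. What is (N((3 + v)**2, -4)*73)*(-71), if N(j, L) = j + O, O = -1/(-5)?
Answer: -938123/5 ≈ -1.8762e+5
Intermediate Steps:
O = 1/5 (O = -1*(-1/5) = 1/5 ≈ 0.20000)
N(j, L) = 1/5 + j (N(j, L) = j + 1/5 = 1/5 + j)
(N((3 + v)**2, -4)*73)*(-71) = ((1/5 + (3 + 3)**2)*73)*(-71) = ((1/5 + 6**2)*73)*(-71) = ((1/5 + 36)*73)*(-71) = ((181/5)*73)*(-71) = (13213/5)*(-71) = -938123/5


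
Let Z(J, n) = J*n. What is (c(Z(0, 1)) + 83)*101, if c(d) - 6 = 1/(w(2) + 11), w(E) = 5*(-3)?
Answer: 35855/4 ≈ 8963.8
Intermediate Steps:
w(E) = -15
c(d) = 23/4 (c(d) = 6 + 1/(-15 + 11) = 6 + 1/(-4) = 6 - 1/4 = 23/4)
(c(Z(0, 1)) + 83)*101 = (23/4 + 83)*101 = (355/4)*101 = 35855/4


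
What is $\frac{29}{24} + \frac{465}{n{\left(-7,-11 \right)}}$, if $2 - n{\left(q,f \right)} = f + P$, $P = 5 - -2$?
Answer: $\frac{1889}{24} \approx 78.708$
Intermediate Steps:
$P = 7$ ($P = 5 + 2 = 7$)
$n{\left(q,f \right)} = -5 - f$ ($n{\left(q,f \right)} = 2 - \left(f + 7\right) = 2 - \left(7 + f\right) = -5 - f$)
$\frac{29}{24} + \frac{465}{n{\left(-7,-11 \right)}} = \frac{29}{24} + \frac{465}{-5 - -11} = 29 \cdot \frac{1}{24} + \frac{465}{-5 + 11} = \frac{29}{24} + \frac{465}{6} = \frac{29}{24} + 465 \cdot \frac{1}{6} = \frac{29}{24} + \frac{155}{2} = \frac{1889}{24}$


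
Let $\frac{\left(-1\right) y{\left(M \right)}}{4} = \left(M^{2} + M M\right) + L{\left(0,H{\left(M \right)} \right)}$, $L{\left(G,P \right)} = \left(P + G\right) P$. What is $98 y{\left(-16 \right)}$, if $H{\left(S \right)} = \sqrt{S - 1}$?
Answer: $-194040$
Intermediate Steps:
$H{\left(S \right)} = \sqrt{-1 + S}$
$L{\left(G,P \right)} = P \left(G + P\right)$ ($L{\left(G,P \right)} = \left(G + P\right) P = P \left(G + P\right)$)
$y{\left(M \right)} = 4 - 8 M^{2} - 4 M$ ($y{\left(M \right)} = - 4 \left(\left(M^{2} + M M\right) + \sqrt{-1 + M} \left(0 + \sqrt{-1 + M}\right)\right) = - 4 \left(\left(M^{2} + M^{2}\right) + \sqrt{-1 + M} \sqrt{-1 + M}\right) = - 4 \left(2 M^{2} + \left(-1 + M\right)\right) = - 4 \left(-1 + M + 2 M^{2}\right) = 4 - 8 M^{2} - 4 M$)
$98 y{\left(-16 \right)} = 98 \left(4 - 8 \left(-16\right)^{2} - -64\right) = 98 \left(4 - 2048 + 64\right) = 98 \left(-1980\right) = -194040$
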